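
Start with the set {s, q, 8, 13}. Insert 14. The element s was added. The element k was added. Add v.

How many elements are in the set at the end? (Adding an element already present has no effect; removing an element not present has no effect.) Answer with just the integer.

Tracking the set through each operation:
Start: {13, 8, q, s}
Event 1 (add 14): added. Set: {13, 14, 8, q, s}
Event 2 (add s): already present, no change. Set: {13, 14, 8, q, s}
Event 3 (add k): added. Set: {13, 14, 8, k, q, s}
Event 4 (add v): added. Set: {13, 14, 8, k, q, s, v}

Final set: {13, 14, 8, k, q, s, v} (size 7)

Answer: 7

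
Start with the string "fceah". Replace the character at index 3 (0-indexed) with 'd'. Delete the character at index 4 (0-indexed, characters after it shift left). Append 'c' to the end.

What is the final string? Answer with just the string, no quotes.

Applying each edit step by step:
Start: "fceah"
Op 1 (replace idx 3: 'a' -> 'd'): "fceah" -> "fcedh"
Op 2 (delete idx 4 = 'h'): "fcedh" -> "fced"
Op 3 (append 'c'): "fced" -> "fcedc"

Answer: fcedc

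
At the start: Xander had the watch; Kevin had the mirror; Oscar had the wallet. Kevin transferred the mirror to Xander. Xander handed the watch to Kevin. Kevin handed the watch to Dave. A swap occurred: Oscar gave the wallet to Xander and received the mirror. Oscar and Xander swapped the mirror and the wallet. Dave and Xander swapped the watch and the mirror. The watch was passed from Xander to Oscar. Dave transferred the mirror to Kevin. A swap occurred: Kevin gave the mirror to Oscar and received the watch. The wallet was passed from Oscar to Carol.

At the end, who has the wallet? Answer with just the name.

Tracking all object holders:
Start: watch:Xander, mirror:Kevin, wallet:Oscar
Event 1 (give mirror: Kevin -> Xander). State: watch:Xander, mirror:Xander, wallet:Oscar
Event 2 (give watch: Xander -> Kevin). State: watch:Kevin, mirror:Xander, wallet:Oscar
Event 3 (give watch: Kevin -> Dave). State: watch:Dave, mirror:Xander, wallet:Oscar
Event 4 (swap wallet<->mirror: now wallet:Xander, mirror:Oscar). State: watch:Dave, mirror:Oscar, wallet:Xander
Event 5 (swap mirror<->wallet: now mirror:Xander, wallet:Oscar). State: watch:Dave, mirror:Xander, wallet:Oscar
Event 6 (swap watch<->mirror: now watch:Xander, mirror:Dave). State: watch:Xander, mirror:Dave, wallet:Oscar
Event 7 (give watch: Xander -> Oscar). State: watch:Oscar, mirror:Dave, wallet:Oscar
Event 8 (give mirror: Dave -> Kevin). State: watch:Oscar, mirror:Kevin, wallet:Oscar
Event 9 (swap mirror<->watch: now mirror:Oscar, watch:Kevin). State: watch:Kevin, mirror:Oscar, wallet:Oscar
Event 10 (give wallet: Oscar -> Carol). State: watch:Kevin, mirror:Oscar, wallet:Carol

Final state: watch:Kevin, mirror:Oscar, wallet:Carol
The wallet is held by Carol.

Answer: Carol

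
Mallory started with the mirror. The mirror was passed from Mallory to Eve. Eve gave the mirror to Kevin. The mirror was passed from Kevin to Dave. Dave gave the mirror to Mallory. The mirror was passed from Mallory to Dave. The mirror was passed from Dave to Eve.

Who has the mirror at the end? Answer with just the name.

Answer: Eve

Derivation:
Tracking the mirror through each event:
Start: Mallory has the mirror.
After event 1: Eve has the mirror.
After event 2: Kevin has the mirror.
After event 3: Dave has the mirror.
After event 4: Mallory has the mirror.
After event 5: Dave has the mirror.
After event 6: Eve has the mirror.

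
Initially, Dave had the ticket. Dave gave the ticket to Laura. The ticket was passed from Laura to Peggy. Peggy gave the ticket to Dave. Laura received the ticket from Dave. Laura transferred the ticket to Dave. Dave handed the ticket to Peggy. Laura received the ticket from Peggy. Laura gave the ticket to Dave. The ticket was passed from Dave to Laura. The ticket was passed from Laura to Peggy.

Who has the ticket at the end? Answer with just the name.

Answer: Peggy

Derivation:
Tracking the ticket through each event:
Start: Dave has the ticket.
After event 1: Laura has the ticket.
After event 2: Peggy has the ticket.
After event 3: Dave has the ticket.
After event 4: Laura has the ticket.
After event 5: Dave has the ticket.
After event 6: Peggy has the ticket.
After event 7: Laura has the ticket.
After event 8: Dave has the ticket.
After event 9: Laura has the ticket.
After event 10: Peggy has the ticket.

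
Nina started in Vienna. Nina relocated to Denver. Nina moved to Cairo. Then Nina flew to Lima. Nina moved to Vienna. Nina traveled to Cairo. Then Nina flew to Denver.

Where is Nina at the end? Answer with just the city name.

Answer: Denver

Derivation:
Tracking Nina's location:
Start: Nina is in Vienna.
After move 1: Vienna -> Denver. Nina is in Denver.
After move 2: Denver -> Cairo. Nina is in Cairo.
After move 3: Cairo -> Lima. Nina is in Lima.
After move 4: Lima -> Vienna. Nina is in Vienna.
After move 5: Vienna -> Cairo. Nina is in Cairo.
After move 6: Cairo -> Denver. Nina is in Denver.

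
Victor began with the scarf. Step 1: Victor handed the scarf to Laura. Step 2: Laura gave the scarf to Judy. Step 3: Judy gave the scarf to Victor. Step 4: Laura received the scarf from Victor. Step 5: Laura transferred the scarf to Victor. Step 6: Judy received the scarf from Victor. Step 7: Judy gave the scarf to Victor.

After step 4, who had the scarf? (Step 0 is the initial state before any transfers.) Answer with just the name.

Answer: Laura

Derivation:
Tracking the scarf holder through step 4:
After step 0 (start): Victor
After step 1: Laura
After step 2: Judy
After step 3: Victor
After step 4: Laura

At step 4, the holder is Laura.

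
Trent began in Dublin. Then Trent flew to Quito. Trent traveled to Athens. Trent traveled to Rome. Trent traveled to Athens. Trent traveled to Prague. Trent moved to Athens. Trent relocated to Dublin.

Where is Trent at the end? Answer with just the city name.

Tracking Trent's location:
Start: Trent is in Dublin.
After move 1: Dublin -> Quito. Trent is in Quito.
After move 2: Quito -> Athens. Trent is in Athens.
After move 3: Athens -> Rome. Trent is in Rome.
After move 4: Rome -> Athens. Trent is in Athens.
After move 5: Athens -> Prague. Trent is in Prague.
After move 6: Prague -> Athens. Trent is in Athens.
After move 7: Athens -> Dublin. Trent is in Dublin.

Answer: Dublin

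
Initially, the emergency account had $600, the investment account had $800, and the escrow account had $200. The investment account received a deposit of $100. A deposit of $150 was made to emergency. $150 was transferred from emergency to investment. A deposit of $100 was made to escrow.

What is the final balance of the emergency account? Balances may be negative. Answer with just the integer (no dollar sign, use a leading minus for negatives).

Answer: 600

Derivation:
Tracking account balances step by step:
Start: emergency=600, investment=800, escrow=200
Event 1 (deposit 100 to investment): investment: 800 + 100 = 900. Balances: emergency=600, investment=900, escrow=200
Event 2 (deposit 150 to emergency): emergency: 600 + 150 = 750. Balances: emergency=750, investment=900, escrow=200
Event 3 (transfer 150 emergency -> investment): emergency: 750 - 150 = 600, investment: 900 + 150 = 1050. Balances: emergency=600, investment=1050, escrow=200
Event 4 (deposit 100 to escrow): escrow: 200 + 100 = 300. Balances: emergency=600, investment=1050, escrow=300

Final balance of emergency: 600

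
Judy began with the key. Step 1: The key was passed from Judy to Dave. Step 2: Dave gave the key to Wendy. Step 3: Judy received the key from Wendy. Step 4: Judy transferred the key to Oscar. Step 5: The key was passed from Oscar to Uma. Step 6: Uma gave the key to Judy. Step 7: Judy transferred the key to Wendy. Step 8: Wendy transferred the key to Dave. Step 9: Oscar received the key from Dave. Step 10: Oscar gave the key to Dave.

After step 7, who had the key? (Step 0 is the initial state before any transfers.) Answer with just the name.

Answer: Wendy

Derivation:
Tracking the key holder through step 7:
After step 0 (start): Judy
After step 1: Dave
After step 2: Wendy
After step 3: Judy
After step 4: Oscar
After step 5: Uma
After step 6: Judy
After step 7: Wendy

At step 7, the holder is Wendy.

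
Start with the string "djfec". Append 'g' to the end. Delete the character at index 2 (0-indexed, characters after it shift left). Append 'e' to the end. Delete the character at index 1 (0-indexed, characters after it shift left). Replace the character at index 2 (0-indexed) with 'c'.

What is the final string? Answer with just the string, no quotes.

Answer: decge

Derivation:
Applying each edit step by step:
Start: "djfec"
Op 1 (append 'g'): "djfec" -> "djfecg"
Op 2 (delete idx 2 = 'f'): "djfecg" -> "djecg"
Op 3 (append 'e'): "djecg" -> "djecge"
Op 4 (delete idx 1 = 'j'): "djecge" -> "decge"
Op 5 (replace idx 2: 'c' -> 'c'): "decge" -> "decge"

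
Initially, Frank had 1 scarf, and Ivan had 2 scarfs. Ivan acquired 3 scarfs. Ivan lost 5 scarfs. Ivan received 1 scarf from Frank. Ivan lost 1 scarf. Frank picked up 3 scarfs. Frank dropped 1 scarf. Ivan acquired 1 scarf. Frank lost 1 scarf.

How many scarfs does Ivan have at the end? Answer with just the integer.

Tracking counts step by step:
Start: Frank=1, Ivan=2
Event 1 (Ivan +3): Ivan: 2 -> 5. State: Frank=1, Ivan=5
Event 2 (Ivan -5): Ivan: 5 -> 0. State: Frank=1, Ivan=0
Event 3 (Frank -> Ivan, 1): Frank: 1 -> 0, Ivan: 0 -> 1. State: Frank=0, Ivan=1
Event 4 (Ivan -1): Ivan: 1 -> 0. State: Frank=0, Ivan=0
Event 5 (Frank +3): Frank: 0 -> 3. State: Frank=3, Ivan=0
Event 6 (Frank -1): Frank: 3 -> 2. State: Frank=2, Ivan=0
Event 7 (Ivan +1): Ivan: 0 -> 1. State: Frank=2, Ivan=1
Event 8 (Frank -1): Frank: 2 -> 1. State: Frank=1, Ivan=1

Ivan's final count: 1

Answer: 1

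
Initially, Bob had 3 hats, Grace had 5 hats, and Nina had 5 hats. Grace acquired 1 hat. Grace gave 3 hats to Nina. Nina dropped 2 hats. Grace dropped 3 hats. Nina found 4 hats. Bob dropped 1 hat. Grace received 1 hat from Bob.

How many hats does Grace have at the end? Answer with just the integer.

Tracking counts step by step:
Start: Bob=3, Grace=5, Nina=5
Event 1 (Grace +1): Grace: 5 -> 6. State: Bob=3, Grace=6, Nina=5
Event 2 (Grace -> Nina, 3): Grace: 6 -> 3, Nina: 5 -> 8. State: Bob=3, Grace=3, Nina=8
Event 3 (Nina -2): Nina: 8 -> 6. State: Bob=3, Grace=3, Nina=6
Event 4 (Grace -3): Grace: 3 -> 0. State: Bob=3, Grace=0, Nina=6
Event 5 (Nina +4): Nina: 6 -> 10. State: Bob=3, Grace=0, Nina=10
Event 6 (Bob -1): Bob: 3 -> 2. State: Bob=2, Grace=0, Nina=10
Event 7 (Bob -> Grace, 1): Bob: 2 -> 1, Grace: 0 -> 1. State: Bob=1, Grace=1, Nina=10

Grace's final count: 1

Answer: 1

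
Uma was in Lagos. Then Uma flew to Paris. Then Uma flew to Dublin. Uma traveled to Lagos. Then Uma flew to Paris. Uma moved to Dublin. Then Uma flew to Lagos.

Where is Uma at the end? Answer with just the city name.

Tracking Uma's location:
Start: Uma is in Lagos.
After move 1: Lagos -> Paris. Uma is in Paris.
After move 2: Paris -> Dublin. Uma is in Dublin.
After move 3: Dublin -> Lagos. Uma is in Lagos.
After move 4: Lagos -> Paris. Uma is in Paris.
After move 5: Paris -> Dublin. Uma is in Dublin.
After move 6: Dublin -> Lagos. Uma is in Lagos.

Answer: Lagos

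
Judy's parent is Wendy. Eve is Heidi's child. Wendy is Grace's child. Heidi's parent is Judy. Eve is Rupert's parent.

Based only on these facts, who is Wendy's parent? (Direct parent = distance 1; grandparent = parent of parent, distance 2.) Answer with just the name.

Answer: Grace

Derivation:
Reconstructing the parent chain from the given facts:
  Grace -> Wendy -> Judy -> Heidi -> Eve -> Rupert
(each arrow means 'parent of the next')
Positions in the chain (0 = top):
  position of Grace: 0
  position of Wendy: 1
  position of Judy: 2
  position of Heidi: 3
  position of Eve: 4
  position of Rupert: 5

Wendy is at position 1; the parent is 1 step up the chain, i.e. position 0: Grace.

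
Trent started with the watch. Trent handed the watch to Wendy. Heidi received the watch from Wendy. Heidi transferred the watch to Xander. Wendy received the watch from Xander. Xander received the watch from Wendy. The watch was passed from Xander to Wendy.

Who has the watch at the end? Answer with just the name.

Answer: Wendy

Derivation:
Tracking the watch through each event:
Start: Trent has the watch.
After event 1: Wendy has the watch.
After event 2: Heidi has the watch.
After event 3: Xander has the watch.
After event 4: Wendy has the watch.
After event 5: Xander has the watch.
After event 6: Wendy has the watch.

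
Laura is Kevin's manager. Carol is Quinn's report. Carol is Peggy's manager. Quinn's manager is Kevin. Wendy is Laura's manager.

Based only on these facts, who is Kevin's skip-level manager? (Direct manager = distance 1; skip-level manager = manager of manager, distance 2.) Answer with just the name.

Answer: Wendy

Derivation:
Reconstructing the manager chain from the given facts:
  Wendy -> Laura -> Kevin -> Quinn -> Carol -> Peggy
(each arrow means 'manager of the next')
Positions in the chain (0 = top):
  position of Wendy: 0
  position of Laura: 1
  position of Kevin: 2
  position of Quinn: 3
  position of Carol: 4
  position of Peggy: 5

Kevin is at position 2; the skip-level manager is 2 steps up the chain, i.e. position 0: Wendy.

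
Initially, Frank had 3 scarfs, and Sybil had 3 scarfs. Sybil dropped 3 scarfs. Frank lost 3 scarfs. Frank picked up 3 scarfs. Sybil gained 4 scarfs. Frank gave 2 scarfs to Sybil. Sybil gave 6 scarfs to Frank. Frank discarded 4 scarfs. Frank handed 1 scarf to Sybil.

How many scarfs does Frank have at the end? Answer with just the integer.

Tracking counts step by step:
Start: Frank=3, Sybil=3
Event 1 (Sybil -3): Sybil: 3 -> 0. State: Frank=3, Sybil=0
Event 2 (Frank -3): Frank: 3 -> 0. State: Frank=0, Sybil=0
Event 3 (Frank +3): Frank: 0 -> 3. State: Frank=3, Sybil=0
Event 4 (Sybil +4): Sybil: 0 -> 4. State: Frank=3, Sybil=4
Event 5 (Frank -> Sybil, 2): Frank: 3 -> 1, Sybil: 4 -> 6. State: Frank=1, Sybil=6
Event 6 (Sybil -> Frank, 6): Sybil: 6 -> 0, Frank: 1 -> 7. State: Frank=7, Sybil=0
Event 7 (Frank -4): Frank: 7 -> 3. State: Frank=3, Sybil=0
Event 8 (Frank -> Sybil, 1): Frank: 3 -> 2, Sybil: 0 -> 1. State: Frank=2, Sybil=1

Frank's final count: 2

Answer: 2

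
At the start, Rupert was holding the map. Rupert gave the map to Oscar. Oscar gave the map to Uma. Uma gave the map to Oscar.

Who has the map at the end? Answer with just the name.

Tracking the map through each event:
Start: Rupert has the map.
After event 1: Oscar has the map.
After event 2: Uma has the map.
After event 3: Oscar has the map.

Answer: Oscar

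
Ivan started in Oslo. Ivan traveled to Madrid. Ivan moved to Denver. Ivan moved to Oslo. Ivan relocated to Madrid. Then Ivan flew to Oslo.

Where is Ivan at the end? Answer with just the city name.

Tracking Ivan's location:
Start: Ivan is in Oslo.
After move 1: Oslo -> Madrid. Ivan is in Madrid.
After move 2: Madrid -> Denver. Ivan is in Denver.
After move 3: Denver -> Oslo. Ivan is in Oslo.
After move 4: Oslo -> Madrid. Ivan is in Madrid.
After move 5: Madrid -> Oslo. Ivan is in Oslo.

Answer: Oslo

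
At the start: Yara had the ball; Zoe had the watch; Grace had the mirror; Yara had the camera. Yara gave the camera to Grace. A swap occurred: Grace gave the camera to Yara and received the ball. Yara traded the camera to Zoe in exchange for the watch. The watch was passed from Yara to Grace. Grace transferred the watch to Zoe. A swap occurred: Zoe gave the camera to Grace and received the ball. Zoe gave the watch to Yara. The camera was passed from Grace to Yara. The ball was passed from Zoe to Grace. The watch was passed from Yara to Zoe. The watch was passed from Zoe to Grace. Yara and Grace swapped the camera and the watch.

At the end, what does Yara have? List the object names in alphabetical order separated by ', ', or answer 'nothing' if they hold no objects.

Answer: watch

Derivation:
Tracking all object holders:
Start: ball:Yara, watch:Zoe, mirror:Grace, camera:Yara
Event 1 (give camera: Yara -> Grace). State: ball:Yara, watch:Zoe, mirror:Grace, camera:Grace
Event 2 (swap camera<->ball: now camera:Yara, ball:Grace). State: ball:Grace, watch:Zoe, mirror:Grace, camera:Yara
Event 3 (swap camera<->watch: now camera:Zoe, watch:Yara). State: ball:Grace, watch:Yara, mirror:Grace, camera:Zoe
Event 4 (give watch: Yara -> Grace). State: ball:Grace, watch:Grace, mirror:Grace, camera:Zoe
Event 5 (give watch: Grace -> Zoe). State: ball:Grace, watch:Zoe, mirror:Grace, camera:Zoe
Event 6 (swap camera<->ball: now camera:Grace, ball:Zoe). State: ball:Zoe, watch:Zoe, mirror:Grace, camera:Grace
Event 7 (give watch: Zoe -> Yara). State: ball:Zoe, watch:Yara, mirror:Grace, camera:Grace
Event 8 (give camera: Grace -> Yara). State: ball:Zoe, watch:Yara, mirror:Grace, camera:Yara
Event 9 (give ball: Zoe -> Grace). State: ball:Grace, watch:Yara, mirror:Grace, camera:Yara
Event 10 (give watch: Yara -> Zoe). State: ball:Grace, watch:Zoe, mirror:Grace, camera:Yara
Event 11 (give watch: Zoe -> Grace). State: ball:Grace, watch:Grace, mirror:Grace, camera:Yara
Event 12 (swap camera<->watch: now camera:Grace, watch:Yara). State: ball:Grace, watch:Yara, mirror:Grace, camera:Grace

Final state: ball:Grace, watch:Yara, mirror:Grace, camera:Grace
Yara holds: watch.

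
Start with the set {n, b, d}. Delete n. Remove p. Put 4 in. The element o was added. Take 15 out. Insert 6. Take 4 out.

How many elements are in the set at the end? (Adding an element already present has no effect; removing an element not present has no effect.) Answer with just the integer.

Tracking the set through each operation:
Start: {b, d, n}
Event 1 (remove n): removed. Set: {b, d}
Event 2 (remove p): not present, no change. Set: {b, d}
Event 3 (add 4): added. Set: {4, b, d}
Event 4 (add o): added. Set: {4, b, d, o}
Event 5 (remove 15): not present, no change. Set: {4, b, d, o}
Event 6 (add 6): added. Set: {4, 6, b, d, o}
Event 7 (remove 4): removed. Set: {6, b, d, o}

Final set: {6, b, d, o} (size 4)

Answer: 4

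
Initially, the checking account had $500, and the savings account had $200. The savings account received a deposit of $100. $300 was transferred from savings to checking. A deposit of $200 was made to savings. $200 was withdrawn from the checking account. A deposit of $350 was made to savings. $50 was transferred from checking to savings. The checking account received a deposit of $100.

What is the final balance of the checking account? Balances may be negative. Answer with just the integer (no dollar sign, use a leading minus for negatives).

Answer: 650

Derivation:
Tracking account balances step by step:
Start: checking=500, savings=200
Event 1 (deposit 100 to savings): savings: 200 + 100 = 300. Balances: checking=500, savings=300
Event 2 (transfer 300 savings -> checking): savings: 300 - 300 = 0, checking: 500 + 300 = 800. Balances: checking=800, savings=0
Event 3 (deposit 200 to savings): savings: 0 + 200 = 200. Balances: checking=800, savings=200
Event 4 (withdraw 200 from checking): checking: 800 - 200 = 600. Balances: checking=600, savings=200
Event 5 (deposit 350 to savings): savings: 200 + 350 = 550. Balances: checking=600, savings=550
Event 6 (transfer 50 checking -> savings): checking: 600 - 50 = 550, savings: 550 + 50 = 600. Balances: checking=550, savings=600
Event 7 (deposit 100 to checking): checking: 550 + 100 = 650. Balances: checking=650, savings=600

Final balance of checking: 650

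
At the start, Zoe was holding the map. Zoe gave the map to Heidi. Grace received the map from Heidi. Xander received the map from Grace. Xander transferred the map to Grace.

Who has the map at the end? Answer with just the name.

Answer: Grace

Derivation:
Tracking the map through each event:
Start: Zoe has the map.
After event 1: Heidi has the map.
After event 2: Grace has the map.
After event 3: Xander has the map.
After event 4: Grace has the map.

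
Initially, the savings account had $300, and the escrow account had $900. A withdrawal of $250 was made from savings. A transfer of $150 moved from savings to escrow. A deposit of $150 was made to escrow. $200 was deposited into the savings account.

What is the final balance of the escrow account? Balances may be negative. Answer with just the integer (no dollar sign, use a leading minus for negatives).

Answer: 1200

Derivation:
Tracking account balances step by step:
Start: savings=300, escrow=900
Event 1 (withdraw 250 from savings): savings: 300 - 250 = 50. Balances: savings=50, escrow=900
Event 2 (transfer 150 savings -> escrow): savings: 50 - 150 = -100, escrow: 900 + 150 = 1050. Balances: savings=-100, escrow=1050
Event 3 (deposit 150 to escrow): escrow: 1050 + 150 = 1200. Balances: savings=-100, escrow=1200
Event 4 (deposit 200 to savings): savings: -100 + 200 = 100. Balances: savings=100, escrow=1200

Final balance of escrow: 1200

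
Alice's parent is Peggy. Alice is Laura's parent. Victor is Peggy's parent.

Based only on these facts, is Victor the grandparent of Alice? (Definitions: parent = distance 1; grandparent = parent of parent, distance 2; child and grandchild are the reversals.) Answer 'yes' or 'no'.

Reconstructing the parent chain from the given facts:
  Victor -> Peggy -> Alice -> Laura
(each arrow means 'parent of the next')
Positions in the chain (0 = top):
  position of Victor: 0
  position of Peggy: 1
  position of Alice: 2
  position of Laura: 3

Victor is at position 0, Alice is at position 2; signed distance (j - i) = 2.
'grandparent' requires j - i = 2. Actual distance is 2, so the relation HOLDS.

Answer: yes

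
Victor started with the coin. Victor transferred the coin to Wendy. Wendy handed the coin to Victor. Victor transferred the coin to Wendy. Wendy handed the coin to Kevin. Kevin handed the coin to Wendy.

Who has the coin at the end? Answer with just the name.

Answer: Wendy

Derivation:
Tracking the coin through each event:
Start: Victor has the coin.
After event 1: Wendy has the coin.
After event 2: Victor has the coin.
After event 3: Wendy has the coin.
After event 4: Kevin has the coin.
After event 5: Wendy has the coin.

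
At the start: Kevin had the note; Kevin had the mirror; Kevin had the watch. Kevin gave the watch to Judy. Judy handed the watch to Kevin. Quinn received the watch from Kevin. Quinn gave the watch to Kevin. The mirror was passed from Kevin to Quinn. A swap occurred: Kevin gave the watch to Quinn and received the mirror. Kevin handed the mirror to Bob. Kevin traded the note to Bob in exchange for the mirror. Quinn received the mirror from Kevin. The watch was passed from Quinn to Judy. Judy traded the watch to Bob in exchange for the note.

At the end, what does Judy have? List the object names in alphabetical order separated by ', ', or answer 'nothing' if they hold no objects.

Tracking all object holders:
Start: note:Kevin, mirror:Kevin, watch:Kevin
Event 1 (give watch: Kevin -> Judy). State: note:Kevin, mirror:Kevin, watch:Judy
Event 2 (give watch: Judy -> Kevin). State: note:Kevin, mirror:Kevin, watch:Kevin
Event 3 (give watch: Kevin -> Quinn). State: note:Kevin, mirror:Kevin, watch:Quinn
Event 4 (give watch: Quinn -> Kevin). State: note:Kevin, mirror:Kevin, watch:Kevin
Event 5 (give mirror: Kevin -> Quinn). State: note:Kevin, mirror:Quinn, watch:Kevin
Event 6 (swap watch<->mirror: now watch:Quinn, mirror:Kevin). State: note:Kevin, mirror:Kevin, watch:Quinn
Event 7 (give mirror: Kevin -> Bob). State: note:Kevin, mirror:Bob, watch:Quinn
Event 8 (swap note<->mirror: now note:Bob, mirror:Kevin). State: note:Bob, mirror:Kevin, watch:Quinn
Event 9 (give mirror: Kevin -> Quinn). State: note:Bob, mirror:Quinn, watch:Quinn
Event 10 (give watch: Quinn -> Judy). State: note:Bob, mirror:Quinn, watch:Judy
Event 11 (swap watch<->note: now watch:Bob, note:Judy). State: note:Judy, mirror:Quinn, watch:Bob

Final state: note:Judy, mirror:Quinn, watch:Bob
Judy holds: note.

Answer: note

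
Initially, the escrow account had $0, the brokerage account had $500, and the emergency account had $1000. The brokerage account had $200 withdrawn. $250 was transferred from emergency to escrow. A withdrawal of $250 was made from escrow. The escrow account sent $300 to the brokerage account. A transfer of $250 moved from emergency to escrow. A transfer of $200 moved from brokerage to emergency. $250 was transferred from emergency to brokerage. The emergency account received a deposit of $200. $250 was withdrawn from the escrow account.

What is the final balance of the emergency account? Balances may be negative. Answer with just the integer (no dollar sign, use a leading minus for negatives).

Tracking account balances step by step:
Start: escrow=0, brokerage=500, emergency=1000
Event 1 (withdraw 200 from brokerage): brokerage: 500 - 200 = 300. Balances: escrow=0, brokerage=300, emergency=1000
Event 2 (transfer 250 emergency -> escrow): emergency: 1000 - 250 = 750, escrow: 0 + 250 = 250. Balances: escrow=250, brokerage=300, emergency=750
Event 3 (withdraw 250 from escrow): escrow: 250 - 250 = 0. Balances: escrow=0, brokerage=300, emergency=750
Event 4 (transfer 300 escrow -> brokerage): escrow: 0 - 300 = -300, brokerage: 300 + 300 = 600. Balances: escrow=-300, brokerage=600, emergency=750
Event 5 (transfer 250 emergency -> escrow): emergency: 750 - 250 = 500, escrow: -300 + 250 = -50. Balances: escrow=-50, brokerage=600, emergency=500
Event 6 (transfer 200 brokerage -> emergency): brokerage: 600 - 200 = 400, emergency: 500 + 200 = 700. Balances: escrow=-50, brokerage=400, emergency=700
Event 7 (transfer 250 emergency -> brokerage): emergency: 700 - 250 = 450, brokerage: 400 + 250 = 650. Balances: escrow=-50, brokerage=650, emergency=450
Event 8 (deposit 200 to emergency): emergency: 450 + 200 = 650. Balances: escrow=-50, brokerage=650, emergency=650
Event 9 (withdraw 250 from escrow): escrow: -50 - 250 = -300. Balances: escrow=-300, brokerage=650, emergency=650

Final balance of emergency: 650

Answer: 650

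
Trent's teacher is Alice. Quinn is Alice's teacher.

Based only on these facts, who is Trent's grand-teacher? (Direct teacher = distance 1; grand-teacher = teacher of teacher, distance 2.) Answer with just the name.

Reconstructing the teacher chain from the given facts:
  Quinn -> Alice -> Trent
(each arrow means 'teacher of the next')
Positions in the chain (0 = top):
  position of Quinn: 0
  position of Alice: 1
  position of Trent: 2

Trent is at position 2; the grand-teacher is 2 steps up the chain, i.e. position 0: Quinn.

Answer: Quinn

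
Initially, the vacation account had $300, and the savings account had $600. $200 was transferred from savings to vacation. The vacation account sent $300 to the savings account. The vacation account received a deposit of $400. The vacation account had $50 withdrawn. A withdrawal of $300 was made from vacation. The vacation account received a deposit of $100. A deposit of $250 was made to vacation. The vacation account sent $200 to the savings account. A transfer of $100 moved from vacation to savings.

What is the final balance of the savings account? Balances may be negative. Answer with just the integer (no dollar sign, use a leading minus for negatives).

Tracking account balances step by step:
Start: vacation=300, savings=600
Event 1 (transfer 200 savings -> vacation): savings: 600 - 200 = 400, vacation: 300 + 200 = 500. Balances: vacation=500, savings=400
Event 2 (transfer 300 vacation -> savings): vacation: 500 - 300 = 200, savings: 400 + 300 = 700. Balances: vacation=200, savings=700
Event 3 (deposit 400 to vacation): vacation: 200 + 400 = 600. Balances: vacation=600, savings=700
Event 4 (withdraw 50 from vacation): vacation: 600 - 50 = 550. Balances: vacation=550, savings=700
Event 5 (withdraw 300 from vacation): vacation: 550 - 300 = 250. Balances: vacation=250, savings=700
Event 6 (deposit 100 to vacation): vacation: 250 + 100 = 350. Balances: vacation=350, savings=700
Event 7 (deposit 250 to vacation): vacation: 350 + 250 = 600. Balances: vacation=600, savings=700
Event 8 (transfer 200 vacation -> savings): vacation: 600 - 200 = 400, savings: 700 + 200 = 900. Balances: vacation=400, savings=900
Event 9 (transfer 100 vacation -> savings): vacation: 400 - 100 = 300, savings: 900 + 100 = 1000. Balances: vacation=300, savings=1000

Final balance of savings: 1000

Answer: 1000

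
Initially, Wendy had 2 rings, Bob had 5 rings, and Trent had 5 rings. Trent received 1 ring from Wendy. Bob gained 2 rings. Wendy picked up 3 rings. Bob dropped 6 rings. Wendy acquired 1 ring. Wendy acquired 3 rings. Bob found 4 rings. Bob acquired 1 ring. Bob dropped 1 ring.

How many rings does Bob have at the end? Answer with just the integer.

Tracking counts step by step:
Start: Wendy=2, Bob=5, Trent=5
Event 1 (Wendy -> Trent, 1): Wendy: 2 -> 1, Trent: 5 -> 6. State: Wendy=1, Bob=5, Trent=6
Event 2 (Bob +2): Bob: 5 -> 7. State: Wendy=1, Bob=7, Trent=6
Event 3 (Wendy +3): Wendy: 1 -> 4. State: Wendy=4, Bob=7, Trent=6
Event 4 (Bob -6): Bob: 7 -> 1. State: Wendy=4, Bob=1, Trent=6
Event 5 (Wendy +1): Wendy: 4 -> 5. State: Wendy=5, Bob=1, Trent=6
Event 6 (Wendy +3): Wendy: 5 -> 8. State: Wendy=8, Bob=1, Trent=6
Event 7 (Bob +4): Bob: 1 -> 5. State: Wendy=8, Bob=5, Trent=6
Event 8 (Bob +1): Bob: 5 -> 6. State: Wendy=8, Bob=6, Trent=6
Event 9 (Bob -1): Bob: 6 -> 5. State: Wendy=8, Bob=5, Trent=6

Bob's final count: 5

Answer: 5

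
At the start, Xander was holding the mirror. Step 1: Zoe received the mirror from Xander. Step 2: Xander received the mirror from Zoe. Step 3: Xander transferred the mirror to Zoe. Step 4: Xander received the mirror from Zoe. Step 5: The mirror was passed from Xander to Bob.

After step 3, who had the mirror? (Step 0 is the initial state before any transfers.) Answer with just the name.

Answer: Zoe

Derivation:
Tracking the mirror holder through step 3:
After step 0 (start): Xander
After step 1: Zoe
After step 2: Xander
After step 3: Zoe

At step 3, the holder is Zoe.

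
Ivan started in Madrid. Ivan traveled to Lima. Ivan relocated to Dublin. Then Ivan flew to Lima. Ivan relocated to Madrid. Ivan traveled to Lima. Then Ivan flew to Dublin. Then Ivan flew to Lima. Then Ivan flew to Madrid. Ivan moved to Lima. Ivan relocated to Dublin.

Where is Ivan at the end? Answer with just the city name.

Tracking Ivan's location:
Start: Ivan is in Madrid.
After move 1: Madrid -> Lima. Ivan is in Lima.
After move 2: Lima -> Dublin. Ivan is in Dublin.
After move 3: Dublin -> Lima. Ivan is in Lima.
After move 4: Lima -> Madrid. Ivan is in Madrid.
After move 5: Madrid -> Lima. Ivan is in Lima.
After move 6: Lima -> Dublin. Ivan is in Dublin.
After move 7: Dublin -> Lima. Ivan is in Lima.
After move 8: Lima -> Madrid. Ivan is in Madrid.
After move 9: Madrid -> Lima. Ivan is in Lima.
After move 10: Lima -> Dublin. Ivan is in Dublin.

Answer: Dublin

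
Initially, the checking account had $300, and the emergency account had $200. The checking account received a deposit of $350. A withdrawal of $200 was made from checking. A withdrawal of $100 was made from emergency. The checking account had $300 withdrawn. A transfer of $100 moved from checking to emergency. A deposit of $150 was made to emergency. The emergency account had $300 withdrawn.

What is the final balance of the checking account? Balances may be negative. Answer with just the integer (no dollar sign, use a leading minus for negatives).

Tracking account balances step by step:
Start: checking=300, emergency=200
Event 1 (deposit 350 to checking): checking: 300 + 350 = 650. Balances: checking=650, emergency=200
Event 2 (withdraw 200 from checking): checking: 650 - 200 = 450. Balances: checking=450, emergency=200
Event 3 (withdraw 100 from emergency): emergency: 200 - 100 = 100. Balances: checking=450, emergency=100
Event 4 (withdraw 300 from checking): checking: 450 - 300 = 150. Balances: checking=150, emergency=100
Event 5 (transfer 100 checking -> emergency): checking: 150 - 100 = 50, emergency: 100 + 100 = 200. Balances: checking=50, emergency=200
Event 6 (deposit 150 to emergency): emergency: 200 + 150 = 350. Balances: checking=50, emergency=350
Event 7 (withdraw 300 from emergency): emergency: 350 - 300 = 50. Balances: checking=50, emergency=50

Final balance of checking: 50

Answer: 50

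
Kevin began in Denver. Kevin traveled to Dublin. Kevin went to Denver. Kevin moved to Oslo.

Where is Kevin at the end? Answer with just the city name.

Tracking Kevin's location:
Start: Kevin is in Denver.
After move 1: Denver -> Dublin. Kevin is in Dublin.
After move 2: Dublin -> Denver. Kevin is in Denver.
After move 3: Denver -> Oslo. Kevin is in Oslo.

Answer: Oslo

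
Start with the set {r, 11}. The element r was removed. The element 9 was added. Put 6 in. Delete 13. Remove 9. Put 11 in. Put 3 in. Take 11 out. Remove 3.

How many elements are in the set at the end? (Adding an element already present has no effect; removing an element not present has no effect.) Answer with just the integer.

Tracking the set through each operation:
Start: {11, r}
Event 1 (remove r): removed. Set: {11}
Event 2 (add 9): added. Set: {11, 9}
Event 3 (add 6): added. Set: {11, 6, 9}
Event 4 (remove 13): not present, no change. Set: {11, 6, 9}
Event 5 (remove 9): removed. Set: {11, 6}
Event 6 (add 11): already present, no change. Set: {11, 6}
Event 7 (add 3): added. Set: {11, 3, 6}
Event 8 (remove 11): removed. Set: {3, 6}
Event 9 (remove 3): removed. Set: {6}

Final set: {6} (size 1)

Answer: 1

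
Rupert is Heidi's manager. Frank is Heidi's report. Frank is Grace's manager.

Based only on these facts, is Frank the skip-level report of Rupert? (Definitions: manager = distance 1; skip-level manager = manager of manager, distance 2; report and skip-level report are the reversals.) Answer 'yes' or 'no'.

Reconstructing the manager chain from the given facts:
  Rupert -> Heidi -> Frank -> Grace
(each arrow means 'manager of the next')
Positions in the chain (0 = top):
  position of Rupert: 0
  position of Heidi: 1
  position of Frank: 2
  position of Grace: 3

Frank is at position 2, Rupert is at position 0; signed distance (j - i) = -2.
'skip-level report' requires j - i = -2. Actual distance is -2, so the relation HOLDS.

Answer: yes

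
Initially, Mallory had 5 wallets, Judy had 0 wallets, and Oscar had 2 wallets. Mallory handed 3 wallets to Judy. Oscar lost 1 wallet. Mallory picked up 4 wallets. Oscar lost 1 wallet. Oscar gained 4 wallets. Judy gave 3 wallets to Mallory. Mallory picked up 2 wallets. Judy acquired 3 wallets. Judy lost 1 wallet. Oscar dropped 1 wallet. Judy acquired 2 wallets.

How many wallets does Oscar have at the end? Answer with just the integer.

Answer: 3

Derivation:
Tracking counts step by step:
Start: Mallory=5, Judy=0, Oscar=2
Event 1 (Mallory -> Judy, 3): Mallory: 5 -> 2, Judy: 0 -> 3. State: Mallory=2, Judy=3, Oscar=2
Event 2 (Oscar -1): Oscar: 2 -> 1. State: Mallory=2, Judy=3, Oscar=1
Event 3 (Mallory +4): Mallory: 2 -> 6. State: Mallory=6, Judy=3, Oscar=1
Event 4 (Oscar -1): Oscar: 1 -> 0. State: Mallory=6, Judy=3, Oscar=0
Event 5 (Oscar +4): Oscar: 0 -> 4. State: Mallory=6, Judy=3, Oscar=4
Event 6 (Judy -> Mallory, 3): Judy: 3 -> 0, Mallory: 6 -> 9. State: Mallory=9, Judy=0, Oscar=4
Event 7 (Mallory +2): Mallory: 9 -> 11. State: Mallory=11, Judy=0, Oscar=4
Event 8 (Judy +3): Judy: 0 -> 3. State: Mallory=11, Judy=3, Oscar=4
Event 9 (Judy -1): Judy: 3 -> 2. State: Mallory=11, Judy=2, Oscar=4
Event 10 (Oscar -1): Oscar: 4 -> 3. State: Mallory=11, Judy=2, Oscar=3
Event 11 (Judy +2): Judy: 2 -> 4. State: Mallory=11, Judy=4, Oscar=3

Oscar's final count: 3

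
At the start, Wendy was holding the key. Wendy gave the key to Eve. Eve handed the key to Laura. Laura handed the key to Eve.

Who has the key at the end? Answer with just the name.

Answer: Eve

Derivation:
Tracking the key through each event:
Start: Wendy has the key.
After event 1: Eve has the key.
After event 2: Laura has the key.
After event 3: Eve has the key.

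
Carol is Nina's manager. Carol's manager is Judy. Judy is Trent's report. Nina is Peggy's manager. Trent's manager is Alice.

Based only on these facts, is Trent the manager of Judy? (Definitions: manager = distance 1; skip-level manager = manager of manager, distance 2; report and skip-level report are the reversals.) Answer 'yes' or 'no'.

Reconstructing the manager chain from the given facts:
  Alice -> Trent -> Judy -> Carol -> Nina -> Peggy
(each arrow means 'manager of the next')
Positions in the chain (0 = top):
  position of Alice: 0
  position of Trent: 1
  position of Judy: 2
  position of Carol: 3
  position of Nina: 4
  position of Peggy: 5

Trent is at position 1, Judy is at position 2; signed distance (j - i) = 1.
'manager' requires j - i = 1. Actual distance is 1, so the relation HOLDS.

Answer: yes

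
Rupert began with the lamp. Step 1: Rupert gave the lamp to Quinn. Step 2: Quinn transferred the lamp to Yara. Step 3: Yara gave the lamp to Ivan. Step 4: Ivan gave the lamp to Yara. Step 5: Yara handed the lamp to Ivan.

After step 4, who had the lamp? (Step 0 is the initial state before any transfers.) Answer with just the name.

Tracking the lamp holder through step 4:
After step 0 (start): Rupert
After step 1: Quinn
After step 2: Yara
After step 3: Ivan
After step 4: Yara

At step 4, the holder is Yara.

Answer: Yara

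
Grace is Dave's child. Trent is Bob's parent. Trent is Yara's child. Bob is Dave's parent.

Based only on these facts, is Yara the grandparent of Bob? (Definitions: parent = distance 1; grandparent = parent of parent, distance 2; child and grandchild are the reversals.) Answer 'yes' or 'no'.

Reconstructing the parent chain from the given facts:
  Yara -> Trent -> Bob -> Dave -> Grace
(each arrow means 'parent of the next')
Positions in the chain (0 = top):
  position of Yara: 0
  position of Trent: 1
  position of Bob: 2
  position of Dave: 3
  position of Grace: 4

Yara is at position 0, Bob is at position 2; signed distance (j - i) = 2.
'grandparent' requires j - i = 2. Actual distance is 2, so the relation HOLDS.

Answer: yes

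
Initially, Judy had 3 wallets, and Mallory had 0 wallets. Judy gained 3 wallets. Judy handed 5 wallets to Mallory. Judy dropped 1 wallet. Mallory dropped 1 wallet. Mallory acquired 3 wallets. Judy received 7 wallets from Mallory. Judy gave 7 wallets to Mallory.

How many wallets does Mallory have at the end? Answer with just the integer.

Answer: 7

Derivation:
Tracking counts step by step:
Start: Judy=3, Mallory=0
Event 1 (Judy +3): Judy: 3 -> 6. State: Judy=6, Mallory=0
Event 2 (Judy -> Mallory, 5): Judy: 6 -> 1, Mallory: 0 -> 5. State: Judy=1, Mallory=5
Event 3 (Judy -1): Judy: 1 -> 0. State: Judy=0, Mallory=5
Event 4 (Mallory -1): Mallory: 5 -> 4. State: Judy=0, Mallory=4
Event 5 (Mallory +3): Mallory: 4 -> 7. State: Judy=0, Mallory=7
Event 6 (Mallory -> Judy, 7): Mallory: 7 -> 0, Judy: 0 -> 7. State: Judy=7, Mallory=0
Event 7 (Judy -> Mallory, 7): Judy: 7 -> 0, Mallory: 0 -> 7. State: Judy=0, Mallory=7

Mallory's final count: 7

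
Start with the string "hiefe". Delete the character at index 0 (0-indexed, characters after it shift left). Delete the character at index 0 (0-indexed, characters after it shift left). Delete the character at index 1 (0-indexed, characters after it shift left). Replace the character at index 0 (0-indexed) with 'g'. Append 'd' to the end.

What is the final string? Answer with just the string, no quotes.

Answer: ged

Derivation:
Applying each edit step by step:
Start: "hiefe"
Op 1 (delete idx 0 = 'h'): "hiefe" -> "iefe"
Op 2 (delete idx 0 = 'i'): "iefe" -> "efe"
Op 3 (delete idx 1 = 'f'): "efe" -> "ee"
Op 4 (replace idx 0: 'e' -> 'g'): "ee" -> "ge"
Op 5 (append 'd'): "ge" -> "ged"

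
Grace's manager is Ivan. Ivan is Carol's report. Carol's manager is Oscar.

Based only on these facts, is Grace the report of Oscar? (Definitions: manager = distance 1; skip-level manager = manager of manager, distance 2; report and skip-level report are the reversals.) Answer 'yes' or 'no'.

Reconstructing the manager chain from the given facts:
  Oscar -> Carol -> Ivan -> Grace
(each arrow means 'manager of the next')
Positions in the chain (0 = top):
  position of Oscar: 0
  position of Carol: 1
  position of Ivan: 2
  position of Grace: 3

Grace is at position 3, Oscar is at position 0; signed distance (j - i) = -3.
'report' requires j - i = -1. Actual distance is -3, so the relation does NOT hold.

Answer: no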